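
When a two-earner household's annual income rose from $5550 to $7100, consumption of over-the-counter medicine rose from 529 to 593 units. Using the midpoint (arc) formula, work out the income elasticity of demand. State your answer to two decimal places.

0.47

ΔQ = 593 − 529 = 64; midpoint Q̄ = (529 + 593)/2 = 561.
ΔI = 7100 − 5550 = 1550; midpoint Ī = (5550 + 7100)/2 = 6325.
η = (ΔQ/Q̄) ÷ (ΔI/Ī) = (64/561) ÷ (1550/6325) = 0.47.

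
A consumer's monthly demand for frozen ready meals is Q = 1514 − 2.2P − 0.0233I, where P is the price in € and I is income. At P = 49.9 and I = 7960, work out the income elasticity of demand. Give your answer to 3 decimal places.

At P = 49.9, I = 7960: Q = 1218.752.
Holding P constant, ∂Q/∂I = −0.0233.
η_I = (∂Q/∂I)·(I/Q) = -0.0233 × (7960/1218.752) = -0.152.

-0.152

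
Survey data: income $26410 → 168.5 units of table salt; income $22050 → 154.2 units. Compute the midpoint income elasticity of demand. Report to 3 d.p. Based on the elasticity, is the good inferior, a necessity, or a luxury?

0.493 (necessity)

ΔQ = 154.2 − 168.5 = -14.3; midpoint Q̄ = (168.5 + 154.2)/2 = 161.35.
ΔI = 22050 − 26410 = -4360; midpoint Ī = (26410 + 22050)/2 = 24230.
η = (ΔQ/Q̄) ÷ (ΔI/Ī) = (-14.3/161.35) ÷ (-4360/24230) = 0.493.
0 < η < 1 ⇒ necessity.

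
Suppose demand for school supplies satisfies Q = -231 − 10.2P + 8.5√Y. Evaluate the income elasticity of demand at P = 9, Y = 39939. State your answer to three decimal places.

0.617

At P = 9, Y = 39939: Q = 1375.903.
Holding P constant, ∂Q/∂Y = 8.5/(2√Y) = 0.0212662.
η_Y = (∂Q/∂Y)·(Y/Q) = 0.0212662 × (39939/1375.903) = 0.617.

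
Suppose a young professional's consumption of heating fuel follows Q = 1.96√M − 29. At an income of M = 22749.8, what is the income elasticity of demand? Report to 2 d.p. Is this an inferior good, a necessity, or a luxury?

0.55 (necessity)

At M = 22749.8: Q = 266.628.
dQ/dM = 1.96/(2√M) = 0.00649737 at this income.
η = (dQ/dM)·(M/Q) = 0.00649737 × (22749.8/266.628) = 0.55.
Since 0 < η < 1, the good is a necessity.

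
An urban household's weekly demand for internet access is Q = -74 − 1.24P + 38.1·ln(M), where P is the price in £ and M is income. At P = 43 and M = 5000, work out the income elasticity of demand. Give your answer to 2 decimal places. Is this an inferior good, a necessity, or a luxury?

At P = 43, M = 5000: Q = 197.185.
Holding P constant, ∂Q/∂M = 38.1/M = 0.00762.
η_M = (∂Q/∂M)·(M/Q) = 0.00762 × (5000/197.185) = 0.19.
Since 0 < η < 1, this is a necessity.

0.19 (necessity)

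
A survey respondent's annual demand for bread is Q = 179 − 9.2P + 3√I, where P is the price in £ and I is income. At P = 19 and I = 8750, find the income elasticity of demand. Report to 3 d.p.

0.493

At P = 19, I = 8750: Q = 284.824.
Holding P constant, ∂Q/∂I = 3/(2√I) = 0.0160357.
η_I = (∂Q/∂I)·(I/Q) = 0.0160357 × (8750/284.824) = 0.493.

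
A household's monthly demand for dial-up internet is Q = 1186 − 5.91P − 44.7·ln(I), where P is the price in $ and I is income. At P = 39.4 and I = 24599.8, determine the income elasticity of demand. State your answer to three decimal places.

At P = 39.4, I = 24599.8: Q = 501.207.
Holding P constant, ∂Q/∂I = -44.7/I = -0.00181709.
η_I = (∂Q/∂I)·(I/Q) = -0.00181709 × (24599.8/501.207) = -0.089.

-0.089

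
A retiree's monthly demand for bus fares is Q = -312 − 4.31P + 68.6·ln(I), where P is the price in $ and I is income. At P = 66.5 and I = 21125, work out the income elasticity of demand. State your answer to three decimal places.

0.812

At P = 66.5, I = 21125: Q = 84.518.
Holding P constant, ∂Q/∂I = 68.6/I = 0.00324734.
η_I = (∂Q/∂I)·(I/Q) = 0.00324734 × (21125/84.518) = 0.812.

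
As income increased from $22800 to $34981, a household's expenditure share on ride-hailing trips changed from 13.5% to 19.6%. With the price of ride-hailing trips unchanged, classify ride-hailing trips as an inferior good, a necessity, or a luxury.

luxury

The budget share rises as income rises, so η > 1.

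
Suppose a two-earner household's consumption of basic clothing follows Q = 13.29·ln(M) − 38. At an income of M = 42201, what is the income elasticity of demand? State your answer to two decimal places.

At M = 42201: Q = 103.541.
dQ/dM = 13.29/M = 0.000314921 at this income.
η = (dQ/dM)·(M/Q) = 0.000314921 × (42201/103.541) = 0.13.

0.13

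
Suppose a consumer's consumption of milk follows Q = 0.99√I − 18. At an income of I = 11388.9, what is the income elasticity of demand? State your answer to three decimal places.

0.603

At I = 11388.9: Q = 87.652.
dQ/dI = 0.99/(2√I) = 0.00463836 at this income.
η = (dQ/dI)·(I/Q) = 0.00463836 × (11388.9/87.652) = 0.603.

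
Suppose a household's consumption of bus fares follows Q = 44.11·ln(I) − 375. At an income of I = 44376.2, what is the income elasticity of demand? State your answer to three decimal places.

At I = 44376.2: Q = 96.997.
dQ/dI = 44.11/I = 0.000994001 at this income.
η = (dQ/dI)·(I/Q) = 0.000994001 × (44376.2/96.997) = 0.455.

0.455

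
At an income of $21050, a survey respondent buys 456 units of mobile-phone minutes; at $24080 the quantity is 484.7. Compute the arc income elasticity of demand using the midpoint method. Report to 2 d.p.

ΔQ = 484.7 − 456 = 28.7; midpoint Q̄ = (456 + 484.7)/2 = 470.35.
ΔI = 24080 − 21050 = 3030; midpoint Ī = (21050 + 24080)/2 = 22565.
η = (ΔQ/Q̄) ÷ (ΔI/Ī) = (28.7/470.35) ÷ (3030/22565) = 0.45.

0.45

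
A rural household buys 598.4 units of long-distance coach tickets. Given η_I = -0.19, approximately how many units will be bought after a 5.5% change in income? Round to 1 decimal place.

592.1

%ΔQ ≈ η × %ΔI = -0.19 × 5.5% = -1.045%.
New Q ≈ 598.4 × (1 − 0.01045) = 592.1.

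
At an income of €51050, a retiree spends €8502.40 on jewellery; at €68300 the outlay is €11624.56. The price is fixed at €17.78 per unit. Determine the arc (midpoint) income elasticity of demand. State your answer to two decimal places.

With a constant price, Q₁ = 8502.40/17.78 = 478.200 and Q₂ = 11624.56/17.78 = 653.800 (equivalently, work directly with expenditure since P cancels).
Midpoint %ΔQ = (11624.56 − 8502.40)/10063.48 = 0.31025; midpoint %ΔI = (68300 − 51050)/59675 = 0.28907.
η = 0.31025 / 0.28907 = 1.07.

1.07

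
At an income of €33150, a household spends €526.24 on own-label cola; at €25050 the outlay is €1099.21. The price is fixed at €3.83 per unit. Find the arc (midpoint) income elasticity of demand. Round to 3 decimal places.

-2.533

With a constant price, Q₁ = 526.24/3.83 = 137.399 and Q₂ = 1099.21/3.83 = 287.000 (equivalently, work directly with expenditure since P cancels).
Midpoint %ΔQ = (1099.21 − 526.24)/812.73 = 0.70500; midpoint %ΔI = (25050 − 33150)/29100 = -0.27835.
η = 0.70500 / -0.27835 = -2.533.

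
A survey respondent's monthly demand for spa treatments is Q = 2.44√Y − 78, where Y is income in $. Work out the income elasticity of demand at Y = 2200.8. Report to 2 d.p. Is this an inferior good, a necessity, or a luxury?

1.57 (luxury)

At Y = 2200.8: Q = 36.467.
dQ/dY = 2.44/(2√Y) = 0.0260058 at this income.
η = (dQ/dY)·(Y/Q) = 0.0260058 × (2200.8/36.467) = 1.57.
Since η > 1, the good is a luxury.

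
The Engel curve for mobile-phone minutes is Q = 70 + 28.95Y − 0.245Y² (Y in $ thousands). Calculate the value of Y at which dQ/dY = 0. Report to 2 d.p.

59.08

dQ/dY = 28.95 − 0.49Y.
The good is inferior where dQ/dY < 0. Setting dQ/dY = 0 gives Y = 28.95 / 0.49 = 59.08.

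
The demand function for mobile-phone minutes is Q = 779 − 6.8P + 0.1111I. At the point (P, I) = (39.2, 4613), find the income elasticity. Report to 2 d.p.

0.50

At P = 39.2, I = 4613: Q = 1024.944.
Holding P constant, ∂Q/∂I = 0.1111.
η_I = (∂Q/∂I)·(I/Q) = 0.1111 × (4613/1024.944) = 0.50.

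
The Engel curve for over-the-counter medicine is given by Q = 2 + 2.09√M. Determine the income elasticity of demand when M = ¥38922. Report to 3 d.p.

At M = 38922: Q = 414.329.
dQ/dM = 2.09/(2√M) = 0.00529686 at this income.
η = (dQ/dM)·(M/Q) = 0.00529686 × (38922/414.329) = 0.498.

0.498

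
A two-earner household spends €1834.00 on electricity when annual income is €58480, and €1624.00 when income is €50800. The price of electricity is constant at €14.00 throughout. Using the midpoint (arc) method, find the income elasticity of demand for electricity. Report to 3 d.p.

With a constant price, Q₁ = 1834.00/14.00 = 131.000 and Q₂ = 1624.00/14.00 = 116.000 (equivalently, work directly with expenditure since P cancels).
Midpoint %ΔQ = (1624.00 − 1834.00)/1729.00 = -0.12146; midpoint %ΔI = (50800 − 58480)/54640 = -0.14056.
η = -0.12146 / -0.14056 = 0.864.

0.864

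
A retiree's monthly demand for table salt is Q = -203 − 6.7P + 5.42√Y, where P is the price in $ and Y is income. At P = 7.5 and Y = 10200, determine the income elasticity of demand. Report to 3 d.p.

0.930

At P = 7.5, Y = 10200: Q = 294.143.
Holding P constant, ∂Q/∂Y = 5.42/(2√Y) = 0.026833.
η_Y = (∂Q/∂Y)·(Y/Q) = 0.026833 × (10200/294.143) = 0.930.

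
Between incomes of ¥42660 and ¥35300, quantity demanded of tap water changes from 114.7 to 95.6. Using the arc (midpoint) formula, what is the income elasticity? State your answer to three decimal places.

ΔQ = 95.6 − 114.7 = -19.1; midpoint Q̄ = (114.7 + 95.6)/2 = 105.15.
ΔI = 35300 − 42660 = -7360; midpoint Ī = (42660 + 35300)/2 = 38980.
η = (ΔQ/Q̄) ÷ (ΔI/Ī) = (-19.1/105.15) ÷ (-7360/38980) = 0.962.

0.962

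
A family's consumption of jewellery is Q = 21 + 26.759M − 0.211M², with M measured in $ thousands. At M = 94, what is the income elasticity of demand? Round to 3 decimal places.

At M = 94: Q = 671.9500.
dQ/dM = 26.759 − 0.422M = -12.90900.
η = (dQ/dM)·(M/Q) = -12.90900 × (94/671.9500) = -1.806.

-1.806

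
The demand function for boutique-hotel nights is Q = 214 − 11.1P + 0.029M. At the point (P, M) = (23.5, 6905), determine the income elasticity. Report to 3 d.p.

At P = 23.5, M = 6905: Q = 153.395.
Holding P constant, ∂Q/∂M = 0.029.
η_M = (∂Q/∂M)·(M/Q) = 0.029 × (6905/153.395) = 1.305.

1.305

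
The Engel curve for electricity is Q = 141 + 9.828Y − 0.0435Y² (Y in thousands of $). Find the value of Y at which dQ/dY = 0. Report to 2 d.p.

112.97

dQ/dY = 9.828 − 0.087Y.
The good is inferior where dQ/dY < 0. Setting dQ/dY = 0 gives Y = 9.828 / 0.087 = 112.97.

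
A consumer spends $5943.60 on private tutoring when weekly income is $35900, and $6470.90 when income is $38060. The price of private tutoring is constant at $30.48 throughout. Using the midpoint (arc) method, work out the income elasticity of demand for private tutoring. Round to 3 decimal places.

With a constant price, Q₁ = 5943.60/30.48 = 195.000 and Q₂ = 6470.90/30.48 = 212.300 (equivalently, work directly with expenditure since P cancels).
Midpoint %ΔQ = (6470.90 − 5943.60)/6207.25 = 0.08495; midpoint %ΔI = (38060 − 35900)/36980 = 0.05841.
η = 0.08495 / 0.05841 = 1.454.

1.454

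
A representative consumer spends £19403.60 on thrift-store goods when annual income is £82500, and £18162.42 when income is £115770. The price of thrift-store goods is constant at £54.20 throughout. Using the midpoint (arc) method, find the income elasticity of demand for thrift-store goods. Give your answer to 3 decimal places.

With a constant price, Q₁ = 19403.60/54.20 = 358.000 and Q₂ = 18162.42/54.20 = 335.100 (equivalently, work directly with expenditure since P cancels).
Midpoint %ΔQ = (18162.42 − 19403.60)/18783.01 = -0.06608; midpoint %ΔI = (115770 − 82500)/99135 = 0.33560.
η = -0.06608 / 0.33560 = -0.197.

-0.197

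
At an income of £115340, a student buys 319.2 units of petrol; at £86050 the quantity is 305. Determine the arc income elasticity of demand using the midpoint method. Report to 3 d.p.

0.156

ΔQ = 305 − 319.2 = -14.2; midpoint Q̄ = (319.2 + 305)/2 = 312.1.
ΔI = 86050 − 115340 = -29290; midpoint Ī = (115340 + 86050)/2 = 100695.
η = (ΔQ/Q̄) ÷ (ΔI/Ī) = (-14.2/312.1) ÷ (-29290/100695) = 0.156.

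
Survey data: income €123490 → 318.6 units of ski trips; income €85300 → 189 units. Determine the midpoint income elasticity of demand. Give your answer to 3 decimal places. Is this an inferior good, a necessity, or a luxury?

1.396 (luxury)

ΔQ = 189 − 318.6 = -129.6; midpoint Q̄ = (318.6 + 189)/2 = 253.8.
ΔI = 85300 − 123490 = -38190; midpoint Ī = (123490 + 85300)/2 = 104395.
η = (ΔQ/Q̄) ÷ (ΔI/Ī) = (-129.6/253.8) ÷ (-38190/104395) = 1.396.
η > 1 ⇒ luxury.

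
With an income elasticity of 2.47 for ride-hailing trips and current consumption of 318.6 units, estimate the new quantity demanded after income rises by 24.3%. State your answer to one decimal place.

509.8

%ΔQ ≈ η × %ΔI = 2.47 × 24.3% = 60.021%.
New Q ≈ 318.6 × (1 + 0.60021) = 509.8.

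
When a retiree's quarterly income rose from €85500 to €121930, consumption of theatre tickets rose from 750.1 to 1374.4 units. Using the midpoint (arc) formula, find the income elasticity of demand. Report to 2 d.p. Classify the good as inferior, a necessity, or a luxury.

1.67 (luxury)

ΔQ = 1374.4 − 750.1 = 624.3; midpoint Q̄ = (750.1 + 1374.4)/2 = 1062.25.
ΔI = 121930 − 85500 = 36430; midpoint Ī = (85500 + 121930)/2 = 103715.
η = (ΔQ/Q̄) ÷ (ΔI/Ī) = (624.3/1062.25) ÷ (36430/103715) = 1.67.
η > 1 ⇒ luxury.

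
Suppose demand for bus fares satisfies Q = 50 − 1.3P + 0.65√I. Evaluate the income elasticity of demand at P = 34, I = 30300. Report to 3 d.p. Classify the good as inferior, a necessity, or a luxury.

At P = 34, I = 30300: Q = 118.945.
Holding P constant, ∂Q/∂I = 0.65/(2√I) = 0.00186708.
η_I = (∂Q/∂I)·(I/Q) = 0.00186708 × (30300/118.945) = 0.476.
Since 0 < η < 1, this is a necessity.

0.476 (necessity)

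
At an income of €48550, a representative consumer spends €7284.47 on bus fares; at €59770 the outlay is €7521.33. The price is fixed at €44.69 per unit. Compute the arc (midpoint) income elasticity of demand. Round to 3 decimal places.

0.154

With a constant price, Q₁ = 7284.47/44.69 = 163.000 and Q₂ = 7521.33/44.69 = 168.300 (equivalently, work directly with expenditure since P cancels).
Midpoint %ΔQ = (7521.33 − 7284.47)/7402.90 = 0.03200; midpoint %ΔI = (59770 − 48550)/54160 = 0.20716.
η = 0.03200 / 0.20716 = 0.154.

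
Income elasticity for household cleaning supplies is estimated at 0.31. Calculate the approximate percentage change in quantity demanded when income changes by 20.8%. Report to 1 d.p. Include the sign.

6.4%

%ΔQ ≈ η × %ΔI = 0.31 × 20.8% = 6.4%.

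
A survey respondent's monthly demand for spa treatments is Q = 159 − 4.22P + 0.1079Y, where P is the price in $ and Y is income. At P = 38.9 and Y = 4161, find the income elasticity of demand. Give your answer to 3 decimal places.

At P = 38.9, Y = 4161: Q = 443.814.
Holding P constant, ∂Q/∂Y = 0.1079.
η_Y = (∂Q/∂Y)·(Y/Q) = 0.1079 × (4161/443.814) = 1.012.

1.012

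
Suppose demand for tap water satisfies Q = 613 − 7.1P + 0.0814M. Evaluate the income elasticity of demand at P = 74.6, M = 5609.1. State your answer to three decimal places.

At P = 74.6, M = 5609.1: Q = 539.921.
Holding P constant, ∂Q/∂M = 0.0814.
η_M = (∂Q/∂M)·(M/Q) = 0.0814 × (5609.1/539.921) = 0.846.

0.846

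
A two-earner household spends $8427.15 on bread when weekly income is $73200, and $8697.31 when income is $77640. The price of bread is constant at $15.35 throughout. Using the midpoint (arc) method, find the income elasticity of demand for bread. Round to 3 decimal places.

0.536

With a constant price, Q₁ = 8427.15/15.35 = 549.000 and Q₂ = 8697.31/15.35 = 566.600 (equivalently, work directly with expenditure since P cancels).
Midpoint %ΔQ = (8697.31 − 8427.15)/8562.23 = 0.03155; midpoint %ΔI = (77640 − 73200)/75420 = 0.05887.
η = 0.03155 / 0.05887 = 0.536.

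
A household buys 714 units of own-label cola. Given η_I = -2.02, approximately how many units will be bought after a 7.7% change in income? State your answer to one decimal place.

602.9

%ΔQ ≈ η × %ΔI = -2.02 × 7.7% = -15.554%.
New Q ≈ 714 × (1 − 0.15554) = 602.9.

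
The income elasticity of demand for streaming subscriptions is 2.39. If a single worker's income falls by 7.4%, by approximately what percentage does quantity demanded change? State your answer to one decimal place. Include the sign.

-17.7%

%ΔQ ≈ η × %ΔI = 2.39 × (-7.4%) = -17.7%.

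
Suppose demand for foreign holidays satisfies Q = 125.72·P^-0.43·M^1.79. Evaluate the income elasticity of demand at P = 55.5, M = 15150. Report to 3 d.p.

1.790

For a multiplicative demand Q = A·P^α·M^β, the income elasticity is β everywhere.
Here β = 1.79, so η = 1.790.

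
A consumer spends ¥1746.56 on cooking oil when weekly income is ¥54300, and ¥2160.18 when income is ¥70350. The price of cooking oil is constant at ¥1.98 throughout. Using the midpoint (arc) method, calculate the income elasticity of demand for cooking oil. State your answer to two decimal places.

With a constant price, Q₁ = 1746.56/1.98 = 882.101 and Q₂ = 2160.18/1.98 = 1091.000 (equivalently, work directly with expenditure since P cancels).
Midpoint %ΔQ = (2160.18 − 1746.56)/1953.37 = 0.21175; midpoint %ΔI = (70350 − 54300)/62325 = 0.25752.
η = 0.21175 / 0.25752 = 0.82.

0.82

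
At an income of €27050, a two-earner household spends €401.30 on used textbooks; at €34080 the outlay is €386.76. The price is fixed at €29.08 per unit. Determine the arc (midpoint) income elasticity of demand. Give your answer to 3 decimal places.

With a constant price, Q₁ = 401.30/29.08 = 13.800 and Q₂ = 386.76/29.08 = 13.300 (equivalently, work directly with expenditure since P cancels).
Midpoint %ΔQ = (386.76 − 401.30)/394.03 = -0.03690; midpoint %ΔI = (34080 − 27050)/30565 = 0.23000.
η = -0.03690 / 0.23000 = -0.160.

-0.160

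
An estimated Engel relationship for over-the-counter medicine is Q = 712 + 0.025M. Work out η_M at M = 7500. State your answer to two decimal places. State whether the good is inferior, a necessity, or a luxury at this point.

At M = 7500: Q = 899.500.
dQ/dM = 0.025.
η = (dQ/dM)·(M/Q) = 0.025 × (7500/899.500) = 0.21.
Since 0 < η < 1, the good is a necessity.

0.21 (necessity)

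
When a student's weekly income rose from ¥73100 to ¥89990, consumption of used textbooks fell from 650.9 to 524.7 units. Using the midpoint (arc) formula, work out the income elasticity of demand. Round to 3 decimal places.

-1.037

ΔQ = 524.7 − 650.9 = -126.2; midpoint Q̄ = (650.9 + 524.7)/2 = 587.8.
ΔI = 89990 − 73100 = 16890; midpoint Ī = (73100 + 89990)/2 = 81545.
η = (ΔQ/Q̄) ÷ (ΔI/Ī) = (-126.2/587.8) ÷ (16890/81545) = -1.037.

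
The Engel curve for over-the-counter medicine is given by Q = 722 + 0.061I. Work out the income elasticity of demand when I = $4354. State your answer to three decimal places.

0.269

At I = 4354: Q = 987.594.
dQ/dI = 0.061.
η = (dQ/dI)·(I/Q) = 0.061 × (4354/987.594) = 0.269.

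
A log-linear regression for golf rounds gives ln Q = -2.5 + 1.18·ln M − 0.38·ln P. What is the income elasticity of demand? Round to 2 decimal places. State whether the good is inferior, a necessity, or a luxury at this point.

In a log-linear demand, the coefficient on ln M is the income elasticity.
So η = 1.18.
η > 1 ⇒ luxury.

1.18 (luxury)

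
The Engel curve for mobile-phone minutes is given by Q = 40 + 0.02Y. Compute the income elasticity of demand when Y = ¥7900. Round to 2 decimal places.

0.80

At Y = 7900: Q = 198.000.
dQ/dY = 0.02.
η = (dQ/dY)·(Y/Q) = 0.02 × (7900/198.000) = 0.80.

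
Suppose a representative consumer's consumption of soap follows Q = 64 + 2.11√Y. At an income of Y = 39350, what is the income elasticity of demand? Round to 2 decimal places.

At Y = 39350: Q = 482.557.
dQ/dY = 2.11/(2√Y) = 0.00531839 at this income.
η = (dQ/dY)·(Y/Q) = 0.00531839 × (39350/482.557) = 0.43.

0.43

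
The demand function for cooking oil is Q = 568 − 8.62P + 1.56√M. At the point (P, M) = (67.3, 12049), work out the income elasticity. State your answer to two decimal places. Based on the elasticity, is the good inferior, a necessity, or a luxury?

At P = 67.3, M = 12049: Q = 159.112.
Holding P constant, ∂Q/∂M = 1.56/(2√M) = 0.0071059.
η_M = (∂Q/∂M)·(M/Q) = 0.0071059 × (12049/159.112) = 0.54.
Since 0 < η < 1, this is a necessity.

0.54 (necessity)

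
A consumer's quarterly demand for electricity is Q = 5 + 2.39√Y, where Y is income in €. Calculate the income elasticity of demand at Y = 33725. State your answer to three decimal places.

0.494

At Y = 33725: Q = 443.908.
dQ/dY = 2.39/(2√Y) = 0.00650717 at this income.
η = (dQ/dY)·(Y/Q) = 0.00650717 × (33725/443.908) = 0.494.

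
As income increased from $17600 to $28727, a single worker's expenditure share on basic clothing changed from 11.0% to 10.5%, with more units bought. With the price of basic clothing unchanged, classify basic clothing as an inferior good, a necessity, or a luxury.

necessity

Quantity rises but the budget share falls as income rises, so 0 < η < 1.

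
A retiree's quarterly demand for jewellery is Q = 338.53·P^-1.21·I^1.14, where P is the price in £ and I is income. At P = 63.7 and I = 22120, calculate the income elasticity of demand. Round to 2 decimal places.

1.14

For a multiplicative demand Q = A·P^α·I^β, the income elasticity is β everywhere.
Here β = 1.14, so η = 1.14.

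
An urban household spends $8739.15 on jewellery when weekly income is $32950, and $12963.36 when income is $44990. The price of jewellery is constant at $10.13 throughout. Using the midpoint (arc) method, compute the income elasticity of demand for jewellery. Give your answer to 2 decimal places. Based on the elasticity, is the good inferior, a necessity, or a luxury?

1.26 (luxury)

With a constant price, Q₁ = 8739.15/10.13 = 862.700 and Q₂ = 12963.36/10.13 = 1279.700 (equivalently, work directly with expenditure since P cancels).
Midpoint %ΔQ = (12963.36 − 8739.15)/10851.26 = 0.38928; midpoint %ΔI = (44990 − 32950)/38970 = 0.30896.
η = 0.38928 / 0.30896 = 1.26.
η > 1 ⇒ luxury.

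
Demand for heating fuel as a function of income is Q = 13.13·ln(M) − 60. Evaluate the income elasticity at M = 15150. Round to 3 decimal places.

At M = 15150: Q = 66.386.
dQ/dM = 13.13/M = 0.000866667 at this income.
η = (dQ/dM)·(M/Q) = 0.000866667 × (15150/66.386) = 0.198.

0.198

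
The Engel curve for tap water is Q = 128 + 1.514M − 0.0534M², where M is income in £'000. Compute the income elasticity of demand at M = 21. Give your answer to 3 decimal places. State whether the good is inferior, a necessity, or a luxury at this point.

At M = 21: Q = 136.2446.
dQ/dM = 1.514 − 0.1068M = -0.72880.
η = (dQ/dM)·(M/Q) = -0.72880 × (21/136.2446) = -0.112.
η < 0 ⇒ inferior good.

-0.112 (inferior good)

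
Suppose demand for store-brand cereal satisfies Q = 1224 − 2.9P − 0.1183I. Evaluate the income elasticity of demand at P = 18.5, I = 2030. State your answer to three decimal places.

At P = 18.5, I = 2030: Q = 930.201.
Holding P constant, ∂Q/∂I = −0.1183.
η_I = (∂Q/∂I)·(I/Q) = -0.1183 × (2030/930.201) = -0.258.

-0.258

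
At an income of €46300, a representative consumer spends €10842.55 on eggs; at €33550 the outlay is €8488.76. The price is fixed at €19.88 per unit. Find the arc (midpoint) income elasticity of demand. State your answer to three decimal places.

0.763

With a constant price, Q₁ = 10842.55/19.88 = 545.400 and Q₂ = 8488.76/19.88 = 427.000 (equivalently, work directly with expenditure since P cancels).
Midpoint %ΔQ = (8488.76 − 10842.55)/9665.65 = -0.24352; midpoint %ΔI = (33550 − 46300)/39925 = -0.31935.
η = -0.24352 / -0.31935 = 0.763.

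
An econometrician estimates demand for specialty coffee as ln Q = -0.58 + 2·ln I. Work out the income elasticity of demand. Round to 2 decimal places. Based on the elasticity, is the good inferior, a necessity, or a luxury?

2.00 (luxury)

In a log-linear demand, the coefficient on ln I is the income elasticity.
So η = 2.00.
η > 1 ⇒ luxury.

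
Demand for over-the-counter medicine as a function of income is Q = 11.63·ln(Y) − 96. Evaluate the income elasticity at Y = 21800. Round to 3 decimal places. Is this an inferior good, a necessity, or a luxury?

0.576 (necessity)

At Y = 21800: Q = 20.180.
dQ/dY = 11.63/Y = 0.000533486 at this income.
η = (dQ/dY)·(Y/Q) = 0.000533486 × (21800/20.180) = 0.576.
Since 0 < η < 1, the good is a necessity.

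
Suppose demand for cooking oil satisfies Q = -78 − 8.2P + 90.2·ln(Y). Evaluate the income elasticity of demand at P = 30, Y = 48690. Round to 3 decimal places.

At P = 30, Y = 48690: Q = 649.549.
Holding P constant, ∂Q/∂Y = 90.2/Y = 0.00185254.
η_Y = (∂Q/∂Y)·(Y/Q) = 0.00185254 × (48690/649.549) = 0.139.

0.139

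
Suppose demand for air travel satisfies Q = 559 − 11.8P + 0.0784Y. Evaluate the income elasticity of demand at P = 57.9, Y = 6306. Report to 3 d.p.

At P = 57.9, Y = 6306: Q = 370.170.
Holding P constant, ∂Q/∂Y = 0.0784.
η_Y = (∂Q/∂Y)·(Y/Q) = 0.0784 × (6306/370.170) = 1.336.

1.336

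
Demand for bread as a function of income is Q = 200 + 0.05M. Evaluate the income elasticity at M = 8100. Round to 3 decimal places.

0.669

At M = 8100: Q = 605.000.
dQ/dM = 0.05.
η = (dQ/dM)·(M/Q) = 0.05 × (8100/605.000) = 0.669.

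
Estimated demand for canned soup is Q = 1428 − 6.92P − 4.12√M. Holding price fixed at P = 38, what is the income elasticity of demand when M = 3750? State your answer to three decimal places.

At P = 38, M = 3750: Q = 912.743.
Holding P constant, ∂Q/∂M = -4.12/(2√M) = -0.0336397.
η_M = (∂Q/∂M)·(M/Q) = -0.0336397 × (3750/912.743) = -0.138.

-0.138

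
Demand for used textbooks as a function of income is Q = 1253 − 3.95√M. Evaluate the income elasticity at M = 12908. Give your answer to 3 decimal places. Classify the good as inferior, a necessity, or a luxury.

At M = 12908: Q = 804.227.
dQ/dM = -3.95/(2√M) = -0.0173835 at this income.
η = (dQ/dM)·(M/Q) = -0.0173835 × (12908/804.227) = -0.279.
Since η < 0, the good is an inferior good.

-0.279 (inferior good)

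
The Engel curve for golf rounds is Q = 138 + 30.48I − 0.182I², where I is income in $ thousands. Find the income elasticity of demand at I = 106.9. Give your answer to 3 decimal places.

-0.685

At I = 106.9: Q = 1316.4870.
dQ/dI = 30.48 − 0.364I = -8.43160.
η = (dQ/dI)·(I/Q) = -8.43160 × (106.9/1316.4870) = -0.685.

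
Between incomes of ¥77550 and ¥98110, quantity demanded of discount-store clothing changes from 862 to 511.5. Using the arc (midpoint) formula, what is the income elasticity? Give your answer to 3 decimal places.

-2.180

ΔQ = 511.5 − 862 = -350.5; midpoint Q̄ = (862 + 511.5)/2 = 686.75.
ΔI = 98110 − 77550 = 20560; midpoint Ī = (77550 + 98110)/2 = 87830.
η = (ΔQ/Q̄) ÷ (ΔI/Ī) = (-350.5/686.75) ÷ (20560/87830) = -2.180.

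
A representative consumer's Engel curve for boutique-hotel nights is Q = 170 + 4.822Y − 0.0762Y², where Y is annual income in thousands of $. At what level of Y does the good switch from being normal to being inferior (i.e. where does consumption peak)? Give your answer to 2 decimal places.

31.64

dQ/dY = 4.822 − 0.1524Y.
The good is inferior where dQ/dY < 0. Setting dQ/dY = 0 gives Y = 4.822 / 0.1524 = 31.64.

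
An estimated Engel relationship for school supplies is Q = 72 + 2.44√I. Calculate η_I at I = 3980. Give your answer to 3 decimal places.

At I = 3980: Q = 225.933.
dQ/dI = 2.44/(2√I) = 0.0193383 at this income.
η = (dQ/dI)·(I/Q) = 0.0193383 × (3980/225.933) = 0.341.

0.341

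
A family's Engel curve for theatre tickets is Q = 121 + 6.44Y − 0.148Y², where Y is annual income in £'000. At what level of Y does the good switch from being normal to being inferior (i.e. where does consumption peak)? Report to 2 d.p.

21.76

dQ/dY = 6.44 − 0.296Y.
The good is inferior where dQ/dY < 0. Setting dQ/dY = 0 gives Y = 6.44 / 0.296 = 21.76.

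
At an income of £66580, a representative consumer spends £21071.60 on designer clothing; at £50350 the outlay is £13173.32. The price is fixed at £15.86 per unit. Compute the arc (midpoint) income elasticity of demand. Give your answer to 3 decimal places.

1.662

With a constant price, Q₁ = 21071.60/15.86 = 1328.600 and Q₂ = 13173.32/15.86 = 830.600 (equivalently, work directly with expenditure since P cancels).
Midpoint %ΔQ = (13173.32 − 21071.60)/17122.46 = -0.46128; midpoint %ΔI = (50350 − 66580)/58465 = -0.27760.
η = -0.46128 / -0.27760 = 1.662.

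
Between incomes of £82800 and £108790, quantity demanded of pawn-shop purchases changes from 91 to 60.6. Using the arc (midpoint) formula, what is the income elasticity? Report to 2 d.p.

ΔQ = 60.6 − 91 = -30.4; midpoint Q̄ = (91 + 60.6)/2 = 75.8.
ΔI = 108790 − 82800 = 25990; midpoint Ī = (82800 + 108790)/2 = 95795.
η = (ΔQ/Q̄) ÷ (ΔI/Ī) = (-30.4/75.8) ÷ (25990/95795) = -1.48.

-1.48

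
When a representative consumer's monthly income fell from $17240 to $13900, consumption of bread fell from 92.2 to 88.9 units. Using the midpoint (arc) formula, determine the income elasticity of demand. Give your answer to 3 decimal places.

0.170

ΔQ = 88.9 − 92.2 = -3.3; midpoint Q̄ = (92.2 + 88.9)/2 = 90.55.
ΔI = 13900 − 17240 = -3340; midpoint Ī = (17240 + 13900)/2 = 15570.
η = (ΔQ/Q̄) ÷ (ΔI/Ī) = (-3.3/90.55) ÷ (-3340/15570) = 0.170.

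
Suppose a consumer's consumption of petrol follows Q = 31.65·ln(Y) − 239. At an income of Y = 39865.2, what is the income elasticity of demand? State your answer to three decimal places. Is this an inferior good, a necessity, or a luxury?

At Y = 39865.2: Q = 96.277.
dQ/dY = 31.65/Y = 0.000793926 at this income.
η = (dQ/dY)·(Y/Q) = 0.000793926 × (39865.2/96.277) = 0.329.
Since 0 < η < 1, the good is a necessity.

0.329 (necessity)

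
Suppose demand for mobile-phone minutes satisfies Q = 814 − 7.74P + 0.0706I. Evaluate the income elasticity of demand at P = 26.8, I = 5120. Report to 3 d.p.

0.373

At P = 26.8, I = 5120: Q = 968.040.
Holding P constant, ∂Q/∂I = 0.0706.
η_I = (∂Q/∂I)·(I/Q) = 0.0706 × (5120/968.040) = 0.373.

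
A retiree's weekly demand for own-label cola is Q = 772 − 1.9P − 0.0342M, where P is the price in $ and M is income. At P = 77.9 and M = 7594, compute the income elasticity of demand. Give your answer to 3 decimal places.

At P = 77.9, M = 7594: Q = 364.275.
Holding P constant, ∂Q/∂M = −0.0342.
η_M = (∂Q/∂M)·(M/Q) = -0.0342 × (7594/364.275) = -0.713.

-0.713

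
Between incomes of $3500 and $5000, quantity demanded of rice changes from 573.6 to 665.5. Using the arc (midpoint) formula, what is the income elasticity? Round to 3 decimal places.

ΔQ = 665.5 − 573.6 = 91.9; midpoint Q̄ = (573.6 + 665.5)/2 = 619.55.
ΔI = 5000 − 3500 = 1500; midpoint Ī = (3500 + 5000)/2 = 4250.
η = (ΔQ/Q̄) ÷ (ΔI/Ī) = (91.9/619.55) ÷ (1500/4250) = 0.420.

0.420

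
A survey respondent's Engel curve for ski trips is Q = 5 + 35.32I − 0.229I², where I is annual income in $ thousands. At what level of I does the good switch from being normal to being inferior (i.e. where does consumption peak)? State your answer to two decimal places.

dQ/dI = 35.32 − 0.458I.
The good is inferior where dQ/dI < 0. Setting dQ/dI = 0 gives I = 35.32 / 0.458 = 77.12.

77.12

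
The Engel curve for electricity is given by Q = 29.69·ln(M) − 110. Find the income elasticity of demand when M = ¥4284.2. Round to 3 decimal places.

At M = 4284.2: Q = 138.288.
dQ/dM = 29.69/M = 0.00693012 at this income.
η = (dQ/dM)·(M/Q) = 0.00693012 × (4284.2/138.288) = 0.215.

0.215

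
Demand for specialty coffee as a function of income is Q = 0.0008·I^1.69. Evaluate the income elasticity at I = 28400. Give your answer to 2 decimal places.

For Q = A·I^β the income elasticity is constant and equal to β.
Here β = 1.69, so η = 1.69.

1.69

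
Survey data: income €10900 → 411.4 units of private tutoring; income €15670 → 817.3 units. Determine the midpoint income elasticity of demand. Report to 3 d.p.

ΔQ = 817.3 − 411.4 = 405.9; midpoint Q̄ = (411.4 + 817.3)/2 = 614.35.
ΔI = 15670 − 10900 = 4770; midpoint Ī = (10900 + 15670)/2 = 13285.
η = (ΔQ/Q̄) ÷ (ΔI/Ī) = (405.9/614.35) ÷ (4770/13285) = 1.840.

1.840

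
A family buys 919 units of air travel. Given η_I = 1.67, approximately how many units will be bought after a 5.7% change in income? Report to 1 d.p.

%ΔQ ≈ η × %ΔI = 1.67 × 5.7% = 9.519%.
New Q ≈ 919 × (1 + 0.09519) = 1006.5.

1006.5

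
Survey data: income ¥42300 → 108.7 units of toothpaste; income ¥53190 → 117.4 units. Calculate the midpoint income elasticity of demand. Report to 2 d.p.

ΔQ = 117.4 − 108.7 = 8.7; midpoint Q̄ = (108.7 + 117.4)/2 = 113.05.
ΔI = 53190 − 42300 = 10890; midpoint Ī = (42300 + 53190)/2 = 47745.
η = (ΔQ/Q̄) ÷ (ΔI/Ī) = (8.7/113.05) ÷ (10890/47745) = 0.34.

0.34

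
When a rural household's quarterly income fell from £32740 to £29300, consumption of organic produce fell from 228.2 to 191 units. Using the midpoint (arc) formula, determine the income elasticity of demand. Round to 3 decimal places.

1.600

ΔQ = 191 − 228.2 = -37.2; midpoint Q̄ = (228.2 + 191)/2 = 209.6.
ΔI = 29300 − 32740 = -3440; midpoint Ī = (32740 + 29300)/2 = 31020.
η = (ΔQ/Q̄) ÷ (ΔI/Ī) = (-37.2/209.6) ÷ (-3440/31020) = 1.600.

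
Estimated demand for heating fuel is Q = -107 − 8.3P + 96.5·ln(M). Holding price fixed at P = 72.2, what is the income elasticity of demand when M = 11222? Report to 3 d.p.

At P = 72.2, M = 11222: Q = 193.663.
Holding P constant, ∂Q/∂M = 96.5/M = 0.00859918.
η_M = (∂Q/∂M)·(M/Q) = 0.00859918 × (11222/193.663) = 0.498.

0.498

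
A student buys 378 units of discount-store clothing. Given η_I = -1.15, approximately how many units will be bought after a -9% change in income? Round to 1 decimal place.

417.1

%ΔQ ≈ η × %ΔI = -1.15 × (-9%) = 10.35%.
New Q ≈ 378 × (1 + 0.1035) = 417.1.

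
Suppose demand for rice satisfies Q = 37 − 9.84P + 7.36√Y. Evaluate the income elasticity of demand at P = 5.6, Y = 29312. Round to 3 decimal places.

0.507

At P = 5.6, Y = 29312: Q = 1241.983.
Holding P constant, ∂Q/∂Y = 7.36/(2√Y) = 0.0214944.
η_Y = (∂Q/∂Y)·(Y/Q) = 0.0214944 × (29312/1241.983) = 0.507.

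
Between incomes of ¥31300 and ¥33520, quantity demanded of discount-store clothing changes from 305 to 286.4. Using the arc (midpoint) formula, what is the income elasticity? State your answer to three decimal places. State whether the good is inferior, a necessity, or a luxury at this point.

ΔQ = 286.4 − 305 = -18.6; midpoint Q̄ = (305 + 286.4)/2 = 295.7.
ΔI = 33520 − 31300 = 2220; midpoint Ī = (31300 + 33520)/2 = 32410.
η = (ΔQ/Q̄) ÷ (ΔI/Ī) = (-18.6/295.7) ÷ (2220/32410) = -0.918.
η < 0 ⇒ inferior good.

-0.918 (inferior good)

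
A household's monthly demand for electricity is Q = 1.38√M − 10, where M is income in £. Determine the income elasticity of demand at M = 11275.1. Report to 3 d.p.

0.537

At M = 11275.1: Q = 136.534.
dQ/dM = 1.38/(2√M) = 0.00649814 at this income.
η = (dQ/dM)·(M/Q) = 0.00649814 × (11275.1/136.534) = 0.537.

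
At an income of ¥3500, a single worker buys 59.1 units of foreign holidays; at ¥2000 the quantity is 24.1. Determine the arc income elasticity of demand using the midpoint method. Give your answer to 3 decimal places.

ΔQ = 24.1 − 59.1 = -35; midpoint Q̄ = (59.1 + 24.1)/2 = 41.6.
ΔI = 2000 − 3500 = -1500; midpoint Ī = (3500 + 2000)/2 = 2750.
η = (ΔQ/Q̄) ÷ (ΔI/Ī) = (-35/41.6) ÷ (-1500/2750) = 1.542.

1.542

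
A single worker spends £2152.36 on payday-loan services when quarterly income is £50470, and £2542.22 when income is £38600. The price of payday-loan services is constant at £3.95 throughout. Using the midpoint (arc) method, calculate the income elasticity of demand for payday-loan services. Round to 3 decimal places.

With a constant price, Q₁ = 2152.36/3.95 = 544.901 and Q₂ = 2542.22/3.95 = 643.600 (equivalently, work directly with expenditure since P cancels).
Midpoint %ΔQ = (2542.22 − 2152.36)/2347.29 = 0.16609; midpoint %ΔI = (38600 − 50470)/44535 = -0.26653.
η = 0.16609 / -0.26653 = -0.623.

-0.623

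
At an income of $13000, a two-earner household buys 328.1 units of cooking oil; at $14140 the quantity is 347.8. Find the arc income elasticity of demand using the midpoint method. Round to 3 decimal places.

0.694

ΔQ = 347.8 − 328.1 = 19.7; midpoint Q̄ = (328.1 + 347.8)/2 = 337.95.
ΔI = 14140 − 13000 = 1140; midpoint Ī = (13000 + 14140)/2 = 13570.
η = (ΔQ/Q̄) ÷ (ΔI/Ī) = (19.7/337.95) ÷ (1140/13570) = 0.694.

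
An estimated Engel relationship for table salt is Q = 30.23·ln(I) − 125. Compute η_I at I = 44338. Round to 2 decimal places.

At I = 44338: Q = 198.449.
dQ/dI = 30.23/I = 0.000681808 at this income.
η = (dQ/dI)·(I/Q) = 0.000681808 × (44338/198.449) = 0.15.

0.15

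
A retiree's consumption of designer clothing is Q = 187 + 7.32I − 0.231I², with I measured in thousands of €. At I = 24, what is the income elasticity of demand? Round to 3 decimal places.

At I = 24: Q = 229.6240.
dQ/dI = 7.32 − 0.462I = -3.76800.
η = (dQ/dI)·(I/Q) = -3.76800 × (24/229.6240) = -0.394.

-0.394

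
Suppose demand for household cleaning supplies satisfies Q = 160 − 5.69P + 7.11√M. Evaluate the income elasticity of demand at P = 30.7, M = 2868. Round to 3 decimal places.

At P = 30.7, M = 2868: Q = 366.084.
Holding P constant, ∂Q/∂M = 7.11/(2√M) = 0.066382.
η_M = (∂Q/∂M)·(M/Q) = 0.066382 × (2868/366.084) = 0.520.

0.520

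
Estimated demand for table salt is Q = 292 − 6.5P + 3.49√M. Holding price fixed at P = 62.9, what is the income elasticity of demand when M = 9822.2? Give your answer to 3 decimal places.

At P = 62.9, M = 9822.2: Q = 229.033.
Holding P constant, ∂Q/∂M = 3.49/(2√M) = 0.0176072.
η_M = (∂Q/∂M)·(M/Q) = 0.0176072 × (9822.2/229.033) = 0.755.

0.755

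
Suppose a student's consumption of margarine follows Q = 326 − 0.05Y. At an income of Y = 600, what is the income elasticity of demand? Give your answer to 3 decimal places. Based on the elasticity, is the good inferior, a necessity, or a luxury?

-0.101 (inferior good)

At Y = 600: Q = 296.000.
dQ/dY = −0.05.
η = (dQ/dY)·(Y/Q) = -0.05 × (600/296.000) = -0.101.
Since η < 0, the good is an inferior good.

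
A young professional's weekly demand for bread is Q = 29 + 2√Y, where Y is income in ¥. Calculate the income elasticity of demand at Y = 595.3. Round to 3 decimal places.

At Y = 595.3: Q = 77.798.
dQ/dY = 2/(2√Y) = 0.0409857 at this income.
η = (dQ/dY)·(Y/Q) = 0.0409857 × (595.3/77.798) = 0.314.

0.314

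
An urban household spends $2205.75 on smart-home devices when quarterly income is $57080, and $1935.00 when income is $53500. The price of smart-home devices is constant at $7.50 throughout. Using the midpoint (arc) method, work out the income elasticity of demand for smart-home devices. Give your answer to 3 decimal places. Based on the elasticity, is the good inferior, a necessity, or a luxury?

With a constant price, Q₁ = 2205.75/7.50 = 294.100 and Q₂ = 1935.00/7.50 = 258.000 (equivalently, work directly with expenditure since P cancels).
Midpoint %ΔQ = (1935.00 − 2205.75)/2070.38 = -0.13077; midpoint %ΔI = (53500 − 57080)/55290 = -0.06475.
η = -0.13077 / -0.06475 = 2.020.
η > 1 ⇒ luxury.

2.020 (luxury)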